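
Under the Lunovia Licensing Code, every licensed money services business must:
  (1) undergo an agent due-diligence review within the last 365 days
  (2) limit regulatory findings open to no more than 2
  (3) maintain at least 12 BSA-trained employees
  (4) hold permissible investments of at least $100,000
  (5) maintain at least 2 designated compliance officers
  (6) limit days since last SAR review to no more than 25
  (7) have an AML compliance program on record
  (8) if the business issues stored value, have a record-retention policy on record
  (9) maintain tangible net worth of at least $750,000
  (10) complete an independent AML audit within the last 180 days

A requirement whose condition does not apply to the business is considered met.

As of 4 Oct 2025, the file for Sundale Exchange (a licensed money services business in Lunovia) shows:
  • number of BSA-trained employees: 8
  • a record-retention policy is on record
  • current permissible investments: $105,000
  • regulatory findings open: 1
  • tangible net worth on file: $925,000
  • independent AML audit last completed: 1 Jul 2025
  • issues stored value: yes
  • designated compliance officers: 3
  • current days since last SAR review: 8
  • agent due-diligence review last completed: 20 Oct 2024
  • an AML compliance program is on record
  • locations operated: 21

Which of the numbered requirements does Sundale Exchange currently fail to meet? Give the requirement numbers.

3

1. agent due-diligence review 349 days ago vs limit 365 → met
2. regulatory findings open 1 ≤ 2 → met
3. BSA-trained employees 8 < 12 → not met
4. permissible investments $105,000 ≥ $100,000 → met
5. designated compliance officers 3 ≥ 2 → met
6. days since last SAR review 8 ≤ 25 → met
7. AML compliance program present → met
8. condition 'issues stored value' holds; record-retention policy present → met
9. tangible net worth $925,000 ≥ $750,000 → met
10. independent AML audit 95 days ago vs limit 180 → met
Not met: 3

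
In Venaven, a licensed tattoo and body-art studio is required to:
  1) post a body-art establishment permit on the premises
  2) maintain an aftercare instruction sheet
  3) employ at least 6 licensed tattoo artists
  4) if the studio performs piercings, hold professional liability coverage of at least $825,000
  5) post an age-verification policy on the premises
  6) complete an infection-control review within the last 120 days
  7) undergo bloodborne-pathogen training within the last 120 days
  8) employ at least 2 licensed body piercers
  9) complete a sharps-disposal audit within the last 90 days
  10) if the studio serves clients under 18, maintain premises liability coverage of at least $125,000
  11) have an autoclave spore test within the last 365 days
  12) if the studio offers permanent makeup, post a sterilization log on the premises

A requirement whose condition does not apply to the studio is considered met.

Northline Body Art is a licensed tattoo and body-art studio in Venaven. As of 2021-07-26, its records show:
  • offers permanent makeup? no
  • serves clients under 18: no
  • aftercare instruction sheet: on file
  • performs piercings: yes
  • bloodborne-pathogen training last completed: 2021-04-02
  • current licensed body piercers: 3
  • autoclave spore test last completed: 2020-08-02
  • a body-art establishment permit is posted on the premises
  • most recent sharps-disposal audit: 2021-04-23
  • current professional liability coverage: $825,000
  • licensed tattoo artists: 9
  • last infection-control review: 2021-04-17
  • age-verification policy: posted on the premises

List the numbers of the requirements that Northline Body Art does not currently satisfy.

1. body-art establishment permit present → met
2. aftercare instruction sheet present → met
3. licensed tattoo artists 9 ≥ 6 → met
4. condition 'performs piercings' holds; professional liability coverage $825,000 ≥ $825,000 → met
5. age-verification policy present → met
6. infection-control review 100 days ago vs limit 120 → met
7. bloodborne-pathogen training 115 days ago vs limit 120 → met
8. licensed body piercers 3 ≥ 2 → met
9. sharps-disposal audit 94 days ago vs limit 90 → not met
10. condition 'serves clients under 18' does not hold → requirement n/a → met
11. autoclave spore test 358 days ago vs limit 365 → met
12. condition 'offers permanent makeup' does not hold → requirement n/a → met
Not met: 9

9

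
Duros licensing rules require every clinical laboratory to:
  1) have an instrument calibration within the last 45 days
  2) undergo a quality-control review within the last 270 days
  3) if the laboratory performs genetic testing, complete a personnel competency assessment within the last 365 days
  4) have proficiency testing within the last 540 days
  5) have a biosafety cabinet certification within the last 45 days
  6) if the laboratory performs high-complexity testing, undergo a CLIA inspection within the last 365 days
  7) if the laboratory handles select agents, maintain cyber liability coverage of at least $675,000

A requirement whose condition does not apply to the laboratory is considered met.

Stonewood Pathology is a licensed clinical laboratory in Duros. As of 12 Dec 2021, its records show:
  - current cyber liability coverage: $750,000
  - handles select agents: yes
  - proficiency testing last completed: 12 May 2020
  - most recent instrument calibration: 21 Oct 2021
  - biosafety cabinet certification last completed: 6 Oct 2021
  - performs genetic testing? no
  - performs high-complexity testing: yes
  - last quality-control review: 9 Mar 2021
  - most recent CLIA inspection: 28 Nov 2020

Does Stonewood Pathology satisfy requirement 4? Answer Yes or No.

No

4. proficiency testing 579 days ago vs limit 540 → not met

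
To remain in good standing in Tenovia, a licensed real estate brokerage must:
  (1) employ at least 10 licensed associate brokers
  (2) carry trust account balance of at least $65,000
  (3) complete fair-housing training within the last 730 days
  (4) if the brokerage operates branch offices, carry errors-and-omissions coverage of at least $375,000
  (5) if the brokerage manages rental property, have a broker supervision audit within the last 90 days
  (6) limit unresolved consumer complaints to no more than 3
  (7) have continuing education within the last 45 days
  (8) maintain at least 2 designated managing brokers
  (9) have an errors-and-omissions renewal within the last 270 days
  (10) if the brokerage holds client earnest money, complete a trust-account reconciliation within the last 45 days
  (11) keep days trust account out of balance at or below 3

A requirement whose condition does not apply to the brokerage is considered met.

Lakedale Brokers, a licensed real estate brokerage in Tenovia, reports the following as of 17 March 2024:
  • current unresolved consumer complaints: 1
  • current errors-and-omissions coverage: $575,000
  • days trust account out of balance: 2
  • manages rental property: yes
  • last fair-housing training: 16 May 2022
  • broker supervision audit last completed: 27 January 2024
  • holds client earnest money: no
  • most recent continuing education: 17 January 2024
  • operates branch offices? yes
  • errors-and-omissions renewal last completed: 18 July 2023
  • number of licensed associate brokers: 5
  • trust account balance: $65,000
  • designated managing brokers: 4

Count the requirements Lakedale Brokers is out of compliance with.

2

1. licensed associate brokers 5 < 10 → not met
2. trust account balance $65,000 ≥ $65,000 → met
3. fair-housing training 671 days ago vs limit 730 → met
4. condition 'operates branch offices' holds; errors-and-omissions coverage $575,000 ≥ $375,000 → met
5. condition 'manages rental property' holds; broker supervision audit 50 days ago vs limit 90 → met
6. unresolved consumer complaints 1 ≤ 3 → met
7. continuing education 60 days ago vs limit 45 → not met
8. designated managing brokers 4 ≥ 2 → met
9. errors-and-omissions renewal 243 days ago vs limit 270 → met
10. condition 'holds client earnest money' does not hold → requirement n/a → met
11. days trust account out of balance 2 ≤ 3 → met
Not met: 2 of 11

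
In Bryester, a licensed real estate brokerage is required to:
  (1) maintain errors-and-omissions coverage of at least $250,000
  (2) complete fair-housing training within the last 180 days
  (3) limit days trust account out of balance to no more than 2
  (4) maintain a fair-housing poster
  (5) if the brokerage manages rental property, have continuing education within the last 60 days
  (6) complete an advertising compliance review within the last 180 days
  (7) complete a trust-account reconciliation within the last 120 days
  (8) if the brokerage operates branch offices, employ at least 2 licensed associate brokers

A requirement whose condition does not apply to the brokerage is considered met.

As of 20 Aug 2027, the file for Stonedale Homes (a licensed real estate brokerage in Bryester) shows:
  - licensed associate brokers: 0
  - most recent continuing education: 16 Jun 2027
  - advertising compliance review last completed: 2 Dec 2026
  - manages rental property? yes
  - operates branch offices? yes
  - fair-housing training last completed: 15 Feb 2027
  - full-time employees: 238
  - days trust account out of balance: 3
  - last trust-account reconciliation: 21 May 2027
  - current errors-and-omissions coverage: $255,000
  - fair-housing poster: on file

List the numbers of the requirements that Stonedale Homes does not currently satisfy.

1. errors-and-omissions coverage $255,000 ≥ $250,000 → met
2. fair-housing training 186 days ago vs limit 180 → not met
3. days trust account out of balance 3 > 2 → not met
4. fair-housing poster present → met
5. condition 'manages rental property' holds; continuing education 65 days ago vs limit 60 → not met
6. advertising compliance review 261 days ago vs limit 180 → not met
7. trust-account reconciliation 91 days ago vs limit 120 → met
8. condition 'operates branch offices' holds; licensed associate brokers 0 < 2 → not met
Not met: 2, 3, 5, 6, 8

2, 3, 5, 6, 8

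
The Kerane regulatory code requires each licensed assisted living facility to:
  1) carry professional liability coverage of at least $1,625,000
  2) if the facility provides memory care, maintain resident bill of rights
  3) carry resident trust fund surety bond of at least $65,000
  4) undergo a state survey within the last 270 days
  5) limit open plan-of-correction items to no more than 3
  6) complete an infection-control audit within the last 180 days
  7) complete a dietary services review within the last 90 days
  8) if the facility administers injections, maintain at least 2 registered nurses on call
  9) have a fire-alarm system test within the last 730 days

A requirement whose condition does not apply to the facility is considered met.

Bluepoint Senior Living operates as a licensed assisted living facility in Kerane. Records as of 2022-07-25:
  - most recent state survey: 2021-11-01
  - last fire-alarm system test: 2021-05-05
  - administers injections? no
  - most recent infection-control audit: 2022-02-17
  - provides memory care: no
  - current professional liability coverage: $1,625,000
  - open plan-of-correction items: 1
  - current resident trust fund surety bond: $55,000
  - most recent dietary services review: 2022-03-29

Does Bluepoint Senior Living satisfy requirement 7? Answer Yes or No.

7. dietary services review 118 days ago vs limit 90 → not met

No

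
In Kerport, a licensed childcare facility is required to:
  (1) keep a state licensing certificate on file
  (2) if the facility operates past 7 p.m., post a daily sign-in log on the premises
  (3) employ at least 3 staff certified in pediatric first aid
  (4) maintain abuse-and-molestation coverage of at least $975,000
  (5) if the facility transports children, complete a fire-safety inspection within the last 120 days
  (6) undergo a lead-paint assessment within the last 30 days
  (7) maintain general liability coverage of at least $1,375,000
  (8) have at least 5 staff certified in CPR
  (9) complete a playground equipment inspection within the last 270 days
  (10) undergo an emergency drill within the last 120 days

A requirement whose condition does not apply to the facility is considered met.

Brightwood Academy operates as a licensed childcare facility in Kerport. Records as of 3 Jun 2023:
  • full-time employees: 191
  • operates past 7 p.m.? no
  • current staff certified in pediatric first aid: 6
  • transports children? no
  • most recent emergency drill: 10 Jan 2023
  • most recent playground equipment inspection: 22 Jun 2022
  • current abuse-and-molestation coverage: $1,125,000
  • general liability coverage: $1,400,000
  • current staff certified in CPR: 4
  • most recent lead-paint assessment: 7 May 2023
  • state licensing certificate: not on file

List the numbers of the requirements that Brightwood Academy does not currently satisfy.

1. state licensing certificate absent → not met
2. condition 'operates past 7 p.m.' does not hold → requirement n/a → met
3. staff certified in pediatric first aid 6 ≥ 3 → met
4. abuse-and-molestation coverage $1,125,000 ≥ $975,000 → met
5. condition 'transports children' does not hold → requirement n/a → met
6. lead-paint assessment 27 days ago vs limit 30 → met
7. general liability coverage $1,400,000 ≥ $1,375,000 → met
8. staff certified in CPR 4 < 5 → not met
9. playground equipment inspection 346 days ago vs limit 270 → not met
10. emergency drill 144 days ago vs limit 120 → not met
Not met: 1, 8, 9, 10

1, 8, 9, 10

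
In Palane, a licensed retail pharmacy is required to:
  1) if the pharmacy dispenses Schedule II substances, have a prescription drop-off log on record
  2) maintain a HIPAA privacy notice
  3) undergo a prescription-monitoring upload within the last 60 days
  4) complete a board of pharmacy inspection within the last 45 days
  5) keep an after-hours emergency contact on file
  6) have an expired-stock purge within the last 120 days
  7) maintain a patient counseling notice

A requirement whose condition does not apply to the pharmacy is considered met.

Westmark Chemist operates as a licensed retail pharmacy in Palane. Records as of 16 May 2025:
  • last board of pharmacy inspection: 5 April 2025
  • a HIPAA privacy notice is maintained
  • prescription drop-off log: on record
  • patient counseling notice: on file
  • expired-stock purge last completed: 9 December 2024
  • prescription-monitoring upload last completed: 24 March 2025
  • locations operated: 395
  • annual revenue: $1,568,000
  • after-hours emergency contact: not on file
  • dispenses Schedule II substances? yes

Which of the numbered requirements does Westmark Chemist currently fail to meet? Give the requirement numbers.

1. condition 'dispenses Schedule II substances' holds; prescription drop-off log present → met
2. HIPAA privacy notice present → met
3. prescription-monitoring upload 53 days ago vs limit 60 → met
4. board of pharmacy inspection 41 days ago vs limit 45 → met
5. after-hours emergency contact absent → not met
6. expired-stock purge 158 days ago vs limit 120 → not met
7. patient counseling notice present → met
Not met: 5, 6

5, 6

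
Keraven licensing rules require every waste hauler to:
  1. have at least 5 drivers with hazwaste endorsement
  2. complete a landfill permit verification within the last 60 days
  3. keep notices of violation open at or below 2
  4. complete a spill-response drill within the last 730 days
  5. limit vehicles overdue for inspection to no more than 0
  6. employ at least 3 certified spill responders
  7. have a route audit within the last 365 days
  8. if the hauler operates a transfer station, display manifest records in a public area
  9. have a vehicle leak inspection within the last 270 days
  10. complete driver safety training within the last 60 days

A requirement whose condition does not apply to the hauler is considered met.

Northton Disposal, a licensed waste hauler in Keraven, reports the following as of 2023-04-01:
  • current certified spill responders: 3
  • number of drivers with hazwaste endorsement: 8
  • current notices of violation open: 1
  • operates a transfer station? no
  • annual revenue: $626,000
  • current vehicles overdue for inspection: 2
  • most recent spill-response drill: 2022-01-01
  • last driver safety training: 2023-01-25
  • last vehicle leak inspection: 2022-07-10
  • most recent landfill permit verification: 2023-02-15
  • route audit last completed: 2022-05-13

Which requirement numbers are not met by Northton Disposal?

5, 10

1. drivers with hazwaste endorsement 8 ≥ 5 → met
2. landfill permit verification 45 days ago vs limit 60 → met
3. notices of violation open 1 ≤ 2 → met
4. spill-response drill 455 days ago vs limit 730 → met
5. vehicles overdue for inspection 2 > 0 → not met
6. certified spill responders 3 ≥ 3 → met
7. route audit 323 days ago vs limit 365 → met
8. condition 'operates a transfer station' does not hold → requirement n/a → met
9. vehicle leak inspection 265 days ago vs limit 270 → met
10. driver safety training 66 days ago vs limit 60 → not met
Not met: 5, 10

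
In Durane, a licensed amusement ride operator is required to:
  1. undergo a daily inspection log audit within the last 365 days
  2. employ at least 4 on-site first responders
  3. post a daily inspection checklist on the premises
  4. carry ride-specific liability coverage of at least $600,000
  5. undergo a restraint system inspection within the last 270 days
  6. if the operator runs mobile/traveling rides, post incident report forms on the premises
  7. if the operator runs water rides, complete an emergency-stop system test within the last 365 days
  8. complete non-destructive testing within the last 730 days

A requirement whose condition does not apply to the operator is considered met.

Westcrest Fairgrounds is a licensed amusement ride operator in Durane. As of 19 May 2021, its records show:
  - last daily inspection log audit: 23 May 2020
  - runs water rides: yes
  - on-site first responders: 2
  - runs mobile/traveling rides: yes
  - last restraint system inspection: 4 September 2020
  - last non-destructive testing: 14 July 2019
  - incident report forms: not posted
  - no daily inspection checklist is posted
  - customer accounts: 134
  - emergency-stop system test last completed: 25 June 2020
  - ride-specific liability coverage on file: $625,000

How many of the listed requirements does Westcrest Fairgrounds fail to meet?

3

1. daily inspection log audit 361 days ago vs limit 365 → met
2. on-site first responders 2 < 4 → not met
3. daily inspection checklist absent → not met
4. ride-specific liability coverage $625,000 ≥ $600,000 → met
5. restraint system inspection 257 days ago vs limit 270 → met
6. condition 'runs mobile/traveling rides' holds; incident report forms absent → not met
7. condition 'runs water rides' holds; emergency-stop system test 328 days ago vs limit 365 → met
8. non-destructive testing 675 days ago vs limit 730 → met
Not met: 3 of 8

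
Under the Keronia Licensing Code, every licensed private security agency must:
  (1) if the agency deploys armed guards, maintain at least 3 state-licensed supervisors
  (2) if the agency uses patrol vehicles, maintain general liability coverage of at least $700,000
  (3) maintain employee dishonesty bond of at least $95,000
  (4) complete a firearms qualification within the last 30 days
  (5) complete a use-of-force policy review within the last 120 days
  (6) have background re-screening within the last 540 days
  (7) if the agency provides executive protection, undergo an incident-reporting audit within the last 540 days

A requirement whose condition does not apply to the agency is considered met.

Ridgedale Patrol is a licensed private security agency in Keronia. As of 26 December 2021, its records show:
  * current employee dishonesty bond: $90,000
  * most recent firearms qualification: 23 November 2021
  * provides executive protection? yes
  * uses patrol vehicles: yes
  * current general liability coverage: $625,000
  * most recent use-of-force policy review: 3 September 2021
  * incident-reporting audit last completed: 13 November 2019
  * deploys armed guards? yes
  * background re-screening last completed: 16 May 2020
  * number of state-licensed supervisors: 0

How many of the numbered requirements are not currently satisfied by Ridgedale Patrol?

1. condition 'deploys armed guards' holds; state-licensed supervisors 0 < 3 → not met
2. condition 'uses patrol vehicles' holds; general liability coverage $625,000 < $700,000 → not met
3. employee dishonesty bond $90,000 < $95,000 → not met
4. firearms qualification 33 days ago vs limit 30 → not met
5. use-of-force policy review 114 days ago vs limit 120 → met
6. background re-screening 589 days ago vs limit 540 → not met
7. condition 'provides executive protection' holds; incident-reporting audit 774 days ago vs limit 540 → not met
Not met: 6 of 7

6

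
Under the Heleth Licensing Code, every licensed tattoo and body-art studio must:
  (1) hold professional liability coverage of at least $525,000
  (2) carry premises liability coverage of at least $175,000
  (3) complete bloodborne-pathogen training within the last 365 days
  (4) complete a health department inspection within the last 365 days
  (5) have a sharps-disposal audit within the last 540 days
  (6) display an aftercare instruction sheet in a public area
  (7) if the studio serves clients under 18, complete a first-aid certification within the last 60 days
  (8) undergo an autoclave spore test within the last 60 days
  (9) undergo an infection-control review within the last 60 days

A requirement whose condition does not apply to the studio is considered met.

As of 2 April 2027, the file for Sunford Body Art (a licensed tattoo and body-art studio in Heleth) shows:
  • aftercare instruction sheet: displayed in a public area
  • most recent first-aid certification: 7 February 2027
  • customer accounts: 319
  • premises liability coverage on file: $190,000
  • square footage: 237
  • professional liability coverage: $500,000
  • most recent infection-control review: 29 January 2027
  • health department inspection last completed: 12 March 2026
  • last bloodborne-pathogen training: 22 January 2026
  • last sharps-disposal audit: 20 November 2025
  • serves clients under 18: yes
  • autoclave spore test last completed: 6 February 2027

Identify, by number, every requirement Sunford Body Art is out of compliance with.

1. professional liability coverage $500,000 < $525,000 → not met
2. premises liability coverage $190,000 ≥ $175,000 → met
3. bloodborne-pathogen training 435 days ago vs limit 365 → not met
4. health department inspection 386 days ago vs limit 365 → not met
5. sharps-disposal audit 498 days ago vs limit 540 → met
6. aftercare instruction sheet present → met
7. condition 'serves clients under 18' holds; first-aid certification 54 days ago vs limit 60 → met
8. autoclave spore test 55 days ago vs limit 60 → met
9. infection-control review 63 days ago vs limit 60 → not met
Not met: 1, 3, 4, 9

1, 3, 4, 9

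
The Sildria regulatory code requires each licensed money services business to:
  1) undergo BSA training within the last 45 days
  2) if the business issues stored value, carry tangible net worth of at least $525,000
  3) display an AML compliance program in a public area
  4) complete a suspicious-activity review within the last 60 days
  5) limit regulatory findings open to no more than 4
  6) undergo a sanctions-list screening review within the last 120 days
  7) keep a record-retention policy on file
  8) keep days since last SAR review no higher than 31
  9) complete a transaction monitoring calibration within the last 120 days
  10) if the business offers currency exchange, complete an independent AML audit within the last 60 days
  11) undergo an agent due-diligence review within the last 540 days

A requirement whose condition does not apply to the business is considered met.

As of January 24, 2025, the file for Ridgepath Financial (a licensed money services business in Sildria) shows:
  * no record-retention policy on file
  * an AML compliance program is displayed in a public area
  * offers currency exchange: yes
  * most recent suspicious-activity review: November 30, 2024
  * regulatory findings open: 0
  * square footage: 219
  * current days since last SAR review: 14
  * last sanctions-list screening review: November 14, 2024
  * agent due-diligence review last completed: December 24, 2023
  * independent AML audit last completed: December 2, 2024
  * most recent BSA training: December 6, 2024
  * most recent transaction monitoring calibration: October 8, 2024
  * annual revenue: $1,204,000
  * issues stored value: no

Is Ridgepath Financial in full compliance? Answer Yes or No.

1. BSA training 49 days ago vs limit 45 → not met
2. condition 'issues stored value' does not hold → requirement n/a → met
3. AML compliance program present → met
4. suspicious-activity review 55 days ago vs limit 60 → met
5. regulatory findings open 0 ≤ 4 → met
6. sanctions-list screening review 71 days ago vs limit 120 → met
7. record-retention policy absent → not met
8. days since last SAR review 14 ≤ 31 → met
9. transaction monitoring calibration 108 days ago vs limit 120 → met
10. condition 'offers currency exchange' holds; independent AML audit 53 days ago vs limit 60 → met
11. agent due-diligence review 397 days ago vs limit 540 → met
Not met: 1, 7

No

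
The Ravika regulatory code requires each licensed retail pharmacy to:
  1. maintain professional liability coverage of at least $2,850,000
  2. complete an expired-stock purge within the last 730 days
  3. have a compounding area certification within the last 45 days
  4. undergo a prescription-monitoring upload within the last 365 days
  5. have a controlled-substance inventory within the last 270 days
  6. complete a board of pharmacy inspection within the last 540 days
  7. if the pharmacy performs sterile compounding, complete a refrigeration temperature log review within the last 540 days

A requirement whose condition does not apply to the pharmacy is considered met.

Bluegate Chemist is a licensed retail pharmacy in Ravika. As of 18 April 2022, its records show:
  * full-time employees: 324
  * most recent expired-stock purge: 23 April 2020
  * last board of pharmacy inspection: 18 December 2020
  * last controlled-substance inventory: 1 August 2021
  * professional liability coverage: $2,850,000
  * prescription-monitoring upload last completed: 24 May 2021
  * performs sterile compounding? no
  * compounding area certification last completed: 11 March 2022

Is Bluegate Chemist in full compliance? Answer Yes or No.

1. professional liability coverage $2,850,000 ≥ $2,850,000 → met
2. expired-stock purge 725 days ago vs limit 730 → met
3. compounding area certification 38 days ago vs limit 45 → met
4. prescription-monitoring upload 329 days ago vs limit 365 → met
5. controlled-substance inventory 260 days ago vs limit 270 → met
6. board of pharmacy inspection 486 days ago vs limit 540 → met
7. condition 'performs sterile compounding' does not hold → requirement n/a → met
All met.

Yes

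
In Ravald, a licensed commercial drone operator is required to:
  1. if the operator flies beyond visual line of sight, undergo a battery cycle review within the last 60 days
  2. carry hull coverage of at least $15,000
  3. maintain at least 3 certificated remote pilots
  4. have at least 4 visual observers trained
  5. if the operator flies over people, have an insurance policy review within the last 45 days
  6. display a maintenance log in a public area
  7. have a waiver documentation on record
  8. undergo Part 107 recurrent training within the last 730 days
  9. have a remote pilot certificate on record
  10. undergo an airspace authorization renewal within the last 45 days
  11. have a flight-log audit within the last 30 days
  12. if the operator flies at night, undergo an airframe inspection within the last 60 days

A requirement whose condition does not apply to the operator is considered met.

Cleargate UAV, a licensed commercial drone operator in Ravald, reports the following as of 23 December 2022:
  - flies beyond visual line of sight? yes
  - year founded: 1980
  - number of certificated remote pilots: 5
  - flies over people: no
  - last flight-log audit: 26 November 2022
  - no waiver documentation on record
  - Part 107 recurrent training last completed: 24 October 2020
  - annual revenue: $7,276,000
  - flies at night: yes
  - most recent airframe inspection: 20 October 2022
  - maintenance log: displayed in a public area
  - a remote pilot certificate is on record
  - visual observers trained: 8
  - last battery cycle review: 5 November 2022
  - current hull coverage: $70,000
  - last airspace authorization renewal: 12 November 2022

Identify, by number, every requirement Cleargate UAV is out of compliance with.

1. condition 'flies beyond visual line of sight' holds; battery cycle review 48 days ago vs limit 60 → met
2. hull coverage $70,000 ≥ $15,000 → met
3. certificated remote pilots 5 ≥ 3 → met
4. visual observers trained 8 ≥ 4 → met
5. condition 'flies over people' does not hold → requirement n/a → met
6. maintenance log present → met
7. waiver documentation absent → not met
8. Part 107 recurrent training 790 days ago vs limit 730 → not met
9. remote pilot certificate present → met
10. airspace authorization renewal 41 days ago vs limit 45 → met
11. flight-log audit 27 days ago vs limit 30 → met
12. condition 'flies at night' holds; airframe inspection 64 days ago vs limit 60 → not met
Not met: 7, 8, 12

7, 8, 12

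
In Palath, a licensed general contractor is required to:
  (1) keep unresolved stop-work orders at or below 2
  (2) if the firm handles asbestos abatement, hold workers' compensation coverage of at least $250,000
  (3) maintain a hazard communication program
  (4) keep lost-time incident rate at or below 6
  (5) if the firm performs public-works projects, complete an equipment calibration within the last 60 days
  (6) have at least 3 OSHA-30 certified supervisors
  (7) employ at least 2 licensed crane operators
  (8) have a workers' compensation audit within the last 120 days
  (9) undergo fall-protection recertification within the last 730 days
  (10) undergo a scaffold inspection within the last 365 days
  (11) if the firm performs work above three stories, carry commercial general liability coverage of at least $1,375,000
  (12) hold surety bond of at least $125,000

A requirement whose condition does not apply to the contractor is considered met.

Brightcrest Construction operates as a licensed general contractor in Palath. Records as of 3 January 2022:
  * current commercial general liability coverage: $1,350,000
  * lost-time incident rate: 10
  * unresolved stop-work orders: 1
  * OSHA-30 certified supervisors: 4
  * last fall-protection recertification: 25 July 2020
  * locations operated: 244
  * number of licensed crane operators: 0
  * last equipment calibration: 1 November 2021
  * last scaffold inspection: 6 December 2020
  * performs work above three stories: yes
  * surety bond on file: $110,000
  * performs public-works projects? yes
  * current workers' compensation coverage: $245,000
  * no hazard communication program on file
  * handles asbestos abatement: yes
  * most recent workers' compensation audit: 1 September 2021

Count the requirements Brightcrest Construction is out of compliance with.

1. unresolved stop-work orders 1 ≤ 2 → met
2. condition 'handles asbestos abatement' holds; workers' compensation coverage $245,000 < $250,000 → not met
3. hazard communication program absent → not met
4. lost-time incident rate 10 > 6 → not met
5. condition 'performs public-works projects' holds; equipment calibration 63 days ago vs limit 60 → not met
6. OSHA-30 certified supervisors 4 ≥ 3 → met
7. licensed crane operators 0 < 2 → not met
8. workers' compensation audit 124 days ago vs limit 120 → not met
9. fall-protection recertification 527 days ago vs limit 730 → met
10. scaffold inspection 393 days ago vs limit 365 → not met
11. condition 'performs work above three stories' holds; commercial general liability coverage $1,350,000 < $1,375,000 → not met
12. surety bond $110,000 < $125,000 → not met
Not met: 9 of 12

9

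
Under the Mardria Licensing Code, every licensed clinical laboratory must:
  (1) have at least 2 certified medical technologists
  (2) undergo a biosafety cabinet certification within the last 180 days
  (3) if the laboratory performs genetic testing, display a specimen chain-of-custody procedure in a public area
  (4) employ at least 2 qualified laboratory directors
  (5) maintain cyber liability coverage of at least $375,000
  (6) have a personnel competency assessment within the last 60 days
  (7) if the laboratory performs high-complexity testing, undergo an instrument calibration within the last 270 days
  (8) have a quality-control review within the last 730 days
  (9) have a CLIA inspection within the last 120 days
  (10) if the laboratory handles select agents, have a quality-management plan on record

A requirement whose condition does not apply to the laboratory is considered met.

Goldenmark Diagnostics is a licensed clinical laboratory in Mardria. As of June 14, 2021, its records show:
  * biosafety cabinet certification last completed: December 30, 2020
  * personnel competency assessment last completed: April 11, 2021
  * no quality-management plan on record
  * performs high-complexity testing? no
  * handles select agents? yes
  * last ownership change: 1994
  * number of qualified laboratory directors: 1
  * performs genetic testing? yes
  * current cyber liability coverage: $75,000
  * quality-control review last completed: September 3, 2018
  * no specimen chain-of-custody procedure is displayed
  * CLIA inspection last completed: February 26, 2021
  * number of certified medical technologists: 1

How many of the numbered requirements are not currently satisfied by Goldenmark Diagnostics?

1. certified medical technologists 1 < 2 → not met
2. biosafety cabinet certification 166 days ago vs limit 180 → met
3. condition 'performs genetic testing' holds; specimen chain-of-custody procedure absent → not met
4. qualified laboratory directors 1 < 2 → not met
5. cyber liability coverage $75,000 < $375,000 → not met
6. personnel competency assessment 64 days ago vs limit 60 → not met
7. condition 'performs high-complexity testing' does not hold → requirement n/a → met
8. quality-control review 1015 days ago vs limit 730 → not met
9. CLIA inspection 108 days ago vs limit 120 → met
10. condition 'handles select agents' holds; quality-management plan absent → not met
Not met: 7 of 10

7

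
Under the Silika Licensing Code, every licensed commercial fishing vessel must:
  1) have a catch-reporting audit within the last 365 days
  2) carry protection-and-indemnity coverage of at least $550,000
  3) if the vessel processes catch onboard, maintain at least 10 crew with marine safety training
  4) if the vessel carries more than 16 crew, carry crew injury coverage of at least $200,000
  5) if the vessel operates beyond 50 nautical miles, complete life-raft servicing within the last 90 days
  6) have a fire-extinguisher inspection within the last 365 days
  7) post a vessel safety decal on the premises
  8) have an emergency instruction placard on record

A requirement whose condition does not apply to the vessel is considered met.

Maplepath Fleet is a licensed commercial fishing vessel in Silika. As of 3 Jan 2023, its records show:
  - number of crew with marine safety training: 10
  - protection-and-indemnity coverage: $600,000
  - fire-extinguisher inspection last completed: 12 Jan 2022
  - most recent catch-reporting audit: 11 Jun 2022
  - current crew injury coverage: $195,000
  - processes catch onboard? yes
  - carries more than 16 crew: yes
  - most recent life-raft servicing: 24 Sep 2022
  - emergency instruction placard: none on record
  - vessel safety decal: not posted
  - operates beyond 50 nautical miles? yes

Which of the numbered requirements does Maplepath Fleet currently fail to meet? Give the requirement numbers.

1. catch-reporting audit 206 days ago vs limit 365 → met
2. protection-and-indemnity coverage $600,000 ≥ $550,000 → met
3. condition 'processes catch onboard' holds; crew with marine safety training 10 ≥ 10 → met
4. condition 'carries more than 16 crew' holds; crew injury coverage $195,000 < $200,000 → not met
5. condition 'operates beyond 50 nautical miles' holds; life-raft servicing 101 days ago vs limit 90 → not met
6. fire-extinguisher inspection 356 days ago vs limit 365 → met
7. vessel safety decal absent → not met
8. emergency instruction placard absent → not met
Not met: 4, 5, 7, 8

4, 5, 7, 8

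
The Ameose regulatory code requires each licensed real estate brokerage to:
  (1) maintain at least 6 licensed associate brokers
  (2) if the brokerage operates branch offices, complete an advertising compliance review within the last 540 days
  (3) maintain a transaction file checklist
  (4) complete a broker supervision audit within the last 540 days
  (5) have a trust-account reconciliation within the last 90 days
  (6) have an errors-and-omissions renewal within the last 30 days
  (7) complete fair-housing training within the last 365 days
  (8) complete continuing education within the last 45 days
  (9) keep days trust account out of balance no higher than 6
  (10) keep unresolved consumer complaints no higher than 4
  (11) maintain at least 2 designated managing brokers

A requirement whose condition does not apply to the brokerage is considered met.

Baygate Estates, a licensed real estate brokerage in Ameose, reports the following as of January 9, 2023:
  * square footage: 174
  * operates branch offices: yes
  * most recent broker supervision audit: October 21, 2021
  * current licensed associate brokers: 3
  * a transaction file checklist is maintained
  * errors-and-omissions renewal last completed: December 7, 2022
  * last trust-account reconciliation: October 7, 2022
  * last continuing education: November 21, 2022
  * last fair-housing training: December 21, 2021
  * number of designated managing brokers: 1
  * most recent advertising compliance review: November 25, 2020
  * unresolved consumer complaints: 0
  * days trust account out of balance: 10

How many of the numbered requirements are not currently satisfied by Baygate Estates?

1. licensed associate brokers 3 < 6 → not met
2. condition 'operates branch offices' holds; advertising compliance review 775 days ago vs limit 540 → not met
3. transaction file checklist present → met
4. broker supervision audit 445 days ago vs limit 540 → met
5. trust-account reconciliation 94 days ago vs limit 90 → not met
6. errors-and-omissions renewal 33 days ago vs limit 30 → not met
7. fair-housing training 384 days ago vs limit 365 → not met
8. continuing education 49 days ago vs limit 45 → not met
9. days trust account out of balance 10 > 6 → not met
10. unresolved consumer complaints 0 ≤ 4 → met
11. designated managing brokers 1 < 2 → not met
Not met: 8 of 11

8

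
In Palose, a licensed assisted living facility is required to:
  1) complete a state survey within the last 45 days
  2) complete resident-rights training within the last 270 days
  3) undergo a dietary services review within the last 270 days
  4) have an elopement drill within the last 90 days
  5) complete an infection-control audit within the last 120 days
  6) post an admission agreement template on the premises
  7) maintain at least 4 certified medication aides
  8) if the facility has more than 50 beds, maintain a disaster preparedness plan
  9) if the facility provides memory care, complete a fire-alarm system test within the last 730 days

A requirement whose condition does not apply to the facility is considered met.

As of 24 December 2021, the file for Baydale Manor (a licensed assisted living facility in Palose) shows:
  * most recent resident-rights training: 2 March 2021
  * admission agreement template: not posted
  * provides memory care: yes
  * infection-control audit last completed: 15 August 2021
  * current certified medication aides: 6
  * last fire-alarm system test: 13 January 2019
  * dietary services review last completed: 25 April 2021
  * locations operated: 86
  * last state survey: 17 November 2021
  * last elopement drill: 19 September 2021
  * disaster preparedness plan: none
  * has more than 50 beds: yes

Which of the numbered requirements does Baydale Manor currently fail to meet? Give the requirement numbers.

1. state survey 37 days ago vs limit 45 → met
2. resident-rights training 297 days ago vs limit 270 → not met
3. dietary services review 243 days ago vs limit 270 → met
4. elopement drill 96 days ago vs limit 90 → not met
5. infection-control audit 131 days ago vs limit 120 → not met
6. admission agreement template absent → not met
7. certified medication aides 6 ≥ 4 → met
8. condition 'has more than 50 beds' holds; disaster preparedness plan absent → not met
9. condition 'provides memory care' holds; fire-alarm system test 1076 days ago vs limit 730 → not met
Not met: 2, 4, 5, 6, 8, 9

2, 4, 5, 6, 8, 9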